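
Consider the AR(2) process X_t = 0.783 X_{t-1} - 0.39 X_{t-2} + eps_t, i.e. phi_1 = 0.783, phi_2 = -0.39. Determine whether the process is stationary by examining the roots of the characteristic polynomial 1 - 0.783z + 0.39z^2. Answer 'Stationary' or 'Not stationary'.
\text{Stationary}

The AR(p) characteristic polynomial is P(z) = 1 - 0.783z + 0.39z^2.
Stationarity requires all roots to lie outside the unit circle, i.e. |z| > 1 for every root.
Set 1 + (-0.783) z + (0.39) z^2 = 0, i.e. a z^2 + b z + c = 0 with a = 0.39, b = -0.783, c = 1.
Discriminant D = b^2 - 4ac = (-0.783)^2 - 4*(0.39)*1 = 0.613089 - (1.56) = -0.946911.
D < 0, so the roots are the complex-conjugate pair z = (-b +/- i sqrt(-D)) / (2a) = 1.0038 +/- 1.2476i.
For a conjugate pair |z|^2 = z * conj(z) = (product of roots) = c/a = 1/(0.39) = 2.564103, so |z| = sqrt(2.564103) = 1.6013 for both roots.
Moduli of all roots: 1.6013, 1.6013.
All moduli strictly greater than 1? Yes.
Verdict: Stationary.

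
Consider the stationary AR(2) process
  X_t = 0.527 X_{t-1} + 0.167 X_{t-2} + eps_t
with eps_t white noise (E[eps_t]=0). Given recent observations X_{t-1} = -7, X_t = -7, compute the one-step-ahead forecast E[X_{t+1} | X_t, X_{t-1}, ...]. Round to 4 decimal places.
E[X_{t+1} \mid \mathcal F_t] = -4.8580

For an AR(p) model X_t = c + sum_i phi_i X_{t-i} + eps_t, the
one-step-ahead conditional mean is
  E[X_{t+1} | X_t, ...] = c + sum_i phi_i X_{t+1-i}.
Substitute known values:
  E[X_{t+1} | ...] = (0.527) * (-7) + (0.167) * (-7)
                   = -4.8580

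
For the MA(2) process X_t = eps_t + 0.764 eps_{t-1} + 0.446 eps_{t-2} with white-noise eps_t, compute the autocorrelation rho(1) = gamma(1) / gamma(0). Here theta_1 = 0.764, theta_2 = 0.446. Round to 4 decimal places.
\rho(1) = 0.6197

For an MA(q) process with theta_0 = 1, the autocovariance is
  gamma(k) = sigma^2 * sum_{i=0..q-k} theta_i * theta_{i+k},
and rho(k) = gamma(k) / gamma(0). Sigma^2 cancels.
  numerator   = (1)*(0.764) + (0.764)*(0.446) = 1.104744.
  denominator = (1)^2 + (0.764)^2 + (0.446)^2 = 1.782612.
  rho(1) = 1.104744 / 1.782612 = 0.6197.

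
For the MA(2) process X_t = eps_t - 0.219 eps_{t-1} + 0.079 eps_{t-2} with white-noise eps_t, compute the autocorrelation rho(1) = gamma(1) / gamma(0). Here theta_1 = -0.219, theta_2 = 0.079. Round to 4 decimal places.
\rho(1) = -0.2242

For an MA(q) process with theta_0 = 1, the autocovariance is
  gamma(k) = sigma^2 * sum_{i=0..q-k} theta_i * theta_{i+k},
and rho(k) = gamma(k) / gamma(0). Sigma^2 cancels.
  numerator   = (1)*(-0.219) + (-0.219)*(0.079) = -0.236301.
  denominator = (1)^2 + (-0.219)^2 + (0.079)^2 = 1.054202.
  rho(1) = -0.236301 / 1.054202 = -0.2242.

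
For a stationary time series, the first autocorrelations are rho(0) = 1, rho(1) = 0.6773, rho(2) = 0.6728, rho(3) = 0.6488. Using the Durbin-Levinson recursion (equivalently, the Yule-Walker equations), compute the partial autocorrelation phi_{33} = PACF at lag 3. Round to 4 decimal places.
\phi_{33} = 0.2310

The PACF at lag k is phi_{kk}, the last component of the solution
to the Yule-Walker system G_k phi = r_k where
  (G_k)_{ij} = rho(|i - j|), (r_k)_i = rho(i), i,j = 1..k.
Equivalently, Durbin-Levinson gives phi_{kk} iteratively:
  phi_{11} = rho(1)
  phi_{kk} = [rho(k) - sum_{j=1..k-1} phi_{k-1,j} rho(k-j)]
            / [1 - sum_{j=1..k-1} phi_{k-1,j} rho(j)],
  phi_{k,j} = phi_{k-1,j} - phi_{kk} phi_{k-1,k-j},  j = 1..k-1.
Step k = 1:
  phi_11 = rho(1) = 0.6773.
Step k = 2:
  phi_22 = [rho(2) - phi_11 rho(1)] / [1 - phi_11 rho(1)] = [0.6728 - (0.6773)(0.6773)] / [1 - (0.6773)(0.6773)]
         = 0.21406471 / 0.54126471 = 0.39549.
  Update: phi_21 = phi_11 - phi_22 phi_11 = 0.6773 - (0.39549)(0.6773) = 0.409435.
Step k = 3:
  phi_33 = [rho(3) - phi_21 rho(2) - phi_22 rho(1)] / [1 - phi_21 rho(1) - phi_22 rho(2)]
    numerator   = 0.6488 - (0.409435)(0.6728) - (0.39549)(0.6773) = 0.10546704
    denominator = 1 - (0.409435)(0.6773) - (0.39549)(0.6728) = 0.45660429
  phi_33 = 0.10546704 / 0.45660429 = 0.231.
Therefore phi_{33} = 0.2310.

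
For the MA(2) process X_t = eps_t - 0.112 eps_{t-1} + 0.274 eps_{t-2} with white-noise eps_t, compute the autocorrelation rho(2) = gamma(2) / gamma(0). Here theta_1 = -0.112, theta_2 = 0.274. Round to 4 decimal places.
\rho(2) = 0.2519

For an MA(q) process with theta_0 = 1, the autocovariance is
  gamma(k) = sigma^2 * sum_{i=0..q-k} theta_i * theta_{i+k},
and rho(k) = gamma(k) / gamma(0). Sigma^2 cancels.
  numerator   = (1)*(0.274) = 0.274.
  denominator = (1)^2 + (-0.112)^2 + (0.274)^2 = 1.08762.
  rho(2) = 0.274 / 1.08762 = 0.2519.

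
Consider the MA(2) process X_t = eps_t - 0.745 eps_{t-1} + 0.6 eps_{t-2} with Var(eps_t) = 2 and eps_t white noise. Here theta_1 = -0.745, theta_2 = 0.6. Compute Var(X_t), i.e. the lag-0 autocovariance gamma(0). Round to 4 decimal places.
\gamma(0) = 3.8301

For an MA(q) process X_t = eps_t + sum_i theta_i eps_{t-i} with
Var(eps_t) = sigma^2, the variance is
  gamma(0) = sigma^2 * (1 + sum_i theta_i^2).
  sum_i theta_i^2 = (-0.745)^2 + (0.6)^2 = 0.555025 + 0.36 = 0.915025.
  gamma(0) = 2 * (1 + 0.915025) = 2 * 1.915025 = 3.83005, which rounds to 3.8301.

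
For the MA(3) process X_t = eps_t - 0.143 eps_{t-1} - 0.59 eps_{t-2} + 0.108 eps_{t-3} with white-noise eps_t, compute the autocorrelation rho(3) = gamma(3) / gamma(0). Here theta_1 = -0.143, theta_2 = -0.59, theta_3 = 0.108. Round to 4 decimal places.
\rho(3) = 0.0782

For an MA(q) process with theta_0 = 1, the autocovariance is
  gamma(k) = sigma^2 * sum_{i=0..q-k} theta_i * theta_{i+k},
and rho(k) = gamma(k) / gamma(0). Sigma^2 cancels.
  numerator   = (1)*(0.108) = 0.108.
  denominator = (1)^2 + (-0.143)^2 + (-0.59)^2 + (0.108)^2 = 1.380213.
  rho(3) = 0.108 / 1.380213 = 0.0782.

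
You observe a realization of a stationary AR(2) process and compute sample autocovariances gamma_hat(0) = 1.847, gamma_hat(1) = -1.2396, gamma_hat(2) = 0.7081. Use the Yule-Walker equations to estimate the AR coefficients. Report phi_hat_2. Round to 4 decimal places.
\hat\phi_{2} = -0.1220

The Yule-Walker equations for an AR(p) process read, in matrix form,
  Gamma_p phi = r_p,   with   (Gamma_p)_{ij} = gamma(|i - j|),
                       (r_p)_i = gamma(i),   i,j = 1..p.
Substitute the sample gammas (Toeplitz matrix and right-hand side of size 2):
  Gamma_p = [[1.847, -1.2396], [-1.2396, 1.847]]
  r_p     = [-1.2396, 0.7081]
Written out:
  1.847 phi_1 - 1.2396 phi_2 = -1.2396
  -1.2396 phi_1 + 1.847 phi_2 = 0.7081
Solve by Cramer's rule:
  det = gamma(0)^2 - gamma(1)^2 = (1.847)^2 - (-1.2396)^2 = 3.411409 - 1.53660816 = 1.87480084
  phi_hat_1 = [gamma(1) gamma(0) - gamma(1) gamma(2)] / det = [(-1.2396)(1.847) - (-1.2396)(0.7081)] / 1.87480084 = -1.41178044 / 1.87480084 = -0.753
  phi_hat_2 = [gamma(0) gamma(2) - gamma(1)^2] / det = [(1.847)(0.7081) - (-1.2396)^2] / 1.87480084 = -0.22874746 / 1.87480084 = -0.122
So phi_hat = [-0.7530, -0.1220].
Therefore phi_hat_2 = -0.1220.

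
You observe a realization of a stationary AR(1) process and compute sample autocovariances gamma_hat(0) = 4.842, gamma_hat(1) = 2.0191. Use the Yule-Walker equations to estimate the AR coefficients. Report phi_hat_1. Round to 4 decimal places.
\hat\phi_{1} = 0.4170

The Yule-Walker equations for an AR(p) process read, in matrix form,
  Gamma_p phi = r_p,   with   (Gamma_p)_{ij} = gamma(|i - j|),
                       (r_p)_i = gamma(i),   i,j = 1..p.
Substitute the sample gammas (Toeplitz matrix and right-hand side of size 1):
  Gamma_p = [[4.842]]
  r_p     = [2.0191]
With p = 1 this is the single equation gamma(0) phi_1 = gamma(1):
  phi_hat_1 = gamma(1) / gamma(0) = 2.0191 / 4.842 = 0.4170.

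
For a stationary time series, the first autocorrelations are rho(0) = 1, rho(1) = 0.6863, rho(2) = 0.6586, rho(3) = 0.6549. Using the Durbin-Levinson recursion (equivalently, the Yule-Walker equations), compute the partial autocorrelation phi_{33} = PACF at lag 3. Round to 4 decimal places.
\phi_{33} = 0.2591

The PACF at lag k is phi_{kk}, the last component of the solution
to the Yule-Walker system G_k phi = r_k where
  (G_k)_{ij} = rho(|i - j|), (r_k)_i = rho(i), i,j = 1..k.
Equivalently, Durbin-Levinson gives phi_{kk} iteratively:
  phi_{11} = rho(1)
  phi_{kk} = [rho(k) - sum_{j=1..k-1} phi_{k-1,j} rho(k-j)]
            / [1 - sum_{j=1..k-1} phi_{k-1,j} rho(j)],
  phi_{k,j} = phi_{k-1,j} - phi_{kk} phi_{k-1,k-j},  j = 1..k-1.
Step k = 1:
  phi_11 = rho(1) = 0.6863.
Step k = 2:
  phi_22 = [rho(2) - phi_11 rho(1)] / [1 - phi_11 rho(1)] = [0.6586 - (0.6863)(0.6863)] / [1 - (0.6863)(0.6863)]
         = 0.18759231 / 0.52899231 = 0.354622.
  Update: phi_21 = phi_11 - phi_22 phi_11 = 0.6863 - (0.354622)(0.6863) = 0.442923.
Step k = 3:
  phi_33 = [rho(3) - phi_21 rho(2) - phi_22 rho(1)] / [1 - phi_21 rho(1) - phi_22 rho(2)]
    numerator   = 0.6549 - (0.442923)(0.6586) - (0.354622)(0.6863) = 0.11981389
    denominator = 1 - (0.442923)(0.6863) - (0.354622)(0.6586) = 0.46246795
  phi_33 = 0.11981389 / 0.46246795 = 0.2591.
Therefore phi_{33} = 0.2591.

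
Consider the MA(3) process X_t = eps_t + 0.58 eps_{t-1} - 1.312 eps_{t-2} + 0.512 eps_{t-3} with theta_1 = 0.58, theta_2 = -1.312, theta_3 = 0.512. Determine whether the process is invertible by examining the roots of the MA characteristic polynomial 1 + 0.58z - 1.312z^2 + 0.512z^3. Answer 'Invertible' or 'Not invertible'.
\text{Not invertible}

The MA(q) characteristic polynomial is P(z) = 1 + 0.58z - 1.312z^2 + 0.512z^3.
Invertibility requires all roots to lie outside the unit circle, i.e. |z| > 1 for every root.
Degree 3: look for a simple real root z0 first, then factor out (1 - z/z0) and solve the remaining quadratic.
Testing z0 = -0.625: P(-0.625) = 1 + (0.58)(-0.625) + (-1.312)(-0.625)^2 + (0.512)(-0.625)^3
  = 1 + (-0.3625) + (-0.5125) + (-0.125) = 0.  So z_0 = -0.625 is a root, |z_0| = 0.625.
Divide out the factor (1 + 1.6 z) = (1 - z/z0) (since 1/z0 = -1.6):
  P(z) = (1 + 1.6 z)(1 + (-1.02) z + (0.32) z^2)
  [check: z-coef -1.02 - (-1.6) = 0.58; z^2-coef 0.32 - (-1.6)(-1.02) = -1.312; z^3-coef -(-1.6)(0.32) = 0.512.]
Remaining roots from the quadratic factor 1 + (-1.02) z + (0.32) z^2:
  Set 1 + (-1.02) z + (0.32) z^2 = 0, i.e. a z^2 + b z + c = 0 with a = 0.32, b = -1.02, c = 1.
  Discriminant D = b^2 - 4ac = (-1.02)^2 - 4*(0.32)*1 = 1.0404 - (1.28) = -0.2396.
  D < 0, so the roots are the complex-conjugate pair z = (-b +/- i sqrt(-D)) / (2a) = 1.5938 +/- 0.7648i.
  For a conjugate pair |z|^2 = z * conj(z) = (product of roots) = c/a = 1/(0.32) = 3.125, so |z| = sqrt(3.125) = 1.7678 for both roots.
Moduli of all roots: 0.6250, 1.7678, 1.7678.
All moduli strictly greater than 1? No.
Verdict: Not invertible.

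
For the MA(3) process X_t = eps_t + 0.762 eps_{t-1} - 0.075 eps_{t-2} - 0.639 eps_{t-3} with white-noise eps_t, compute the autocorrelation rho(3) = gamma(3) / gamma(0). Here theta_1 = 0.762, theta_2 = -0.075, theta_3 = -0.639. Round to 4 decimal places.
\rho(3) = -0.3204

For an MA(q) process with theta_0 = 1, the autocovariance is
  gamma(k) = sigma^2 * sum_{i=0..q-k} theta_i * theta_{i+k},
and rho(k) = gamma(k) / gamma(0). Sigma^2 cancels.
  numerator   = (1)*(-0.639) = -0.639.
  denominator = (1)^2 + (0.762)^2 + (-0.075)^2 + (-0.639)^2 = 1.99459.
  rho(3) = -0.639 / 1.99459 = -0.3204.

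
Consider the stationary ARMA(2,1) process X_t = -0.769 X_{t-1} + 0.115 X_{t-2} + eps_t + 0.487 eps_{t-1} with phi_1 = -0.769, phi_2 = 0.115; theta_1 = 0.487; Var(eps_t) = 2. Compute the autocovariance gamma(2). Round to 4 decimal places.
\gamma(2) = 1.6863

Multiply the model equation by X_{t-k} and take expectations. With theta_0 = psi_0 = 1 and psi_j the MA(infinity) weights, this gives
  gamma(k) - sum_i phi_i gamma(k-i) = c_k,
  c_k = sigma^2 * sum_{j=k..q} theta_j psi_{j-k}   (c_k = 0 for k > q),
using gamma(-m) = gamma(m).
psi-weights needed (psi_j = theta_j + sum_i phi_i psi_{j-i}):
  psi_1 = theta_1 + phi_1 = 0.487 + (-0.769) = -0.282
Right-hand sides:
  c_0 = sigma^2 (1 + theta_1 psi_1) = 2 * (1 + (0.487)(-0.282)) = 2 * 0.862666 = 1.725332
  c_1 = sigma^2 theta_1 = 2 * (0.487) = 0.974
  c_2 = 0
Equations for k = 0, 1, 2 (AR order 2, c_2 = 0):
  (E0) gamma(0) = phi_1 gamma(1) + phi_2 gamma(2) + c_0
  (E1) gamma(1) = phi_1 gamma(0) + phi_2 gamma(1) + c_1
  (E2) gamma(2) = phi_1 gamma(1) + phi_2 gamma(0)
From (E1): gamma(1) = A gamma(0) + B with
  A = phi_1 / (1 - phi_2) = -0.769 / 0.885 = -0.868927,   B = c_1 / (1 - phi_2) = 0.974 / 0.885 = 1.100565.
Insert (E2) into (E0): gamma(0) (1 - phi_2^2) = phi_1 (1 + phi_2) gamma(1) + c_0.
  phi_1 (1 + phi_2) = (-0.769)(1.115) = -0.857435,   1 - phi_2^2 = 0.986775.
Replace gamma(1) by A gamma(0) + B and collect gamma(0):
  gamma(0) [0.986775 - (-0.857435)(-0.868927)] = (-0.857435)(1.100565) + 1.725332
  gamma(0) * 0.241727 = 0.781669
  gamma(0) = 0.781669 / 0.241727 = 3.233686.
  gamma(1) = A gamma(0) + B = (-0.868927)(3.233686) + (1.100565) = -1.709271.
  gamma(2) = phi_1 gamma(1) + phi_2 gamma(0) = (-0.769)(-1.709271) + (0.115)(3.233686) = 1.686303.
Therefore gamma(2) = 1.6863 (to 4 decimal places).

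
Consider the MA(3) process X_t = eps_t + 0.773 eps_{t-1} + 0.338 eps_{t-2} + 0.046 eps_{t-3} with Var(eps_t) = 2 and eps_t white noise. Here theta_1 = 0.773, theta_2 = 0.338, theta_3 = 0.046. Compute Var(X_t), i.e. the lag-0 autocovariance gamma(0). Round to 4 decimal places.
\gamma(0) = 3.4278

For an MA(q) process X_t = eps_t + sum_i theta_i eps_{t-i} with
Var(eps_t) = sigma^2, the variance is
  gamma(0) = sigma^2 * (1 + sum_i theta_i^2).
  sum_i theta_i^2 = (0.773)^2 + (0.338)^2 + (0.046)^2 = 0.597529 + 0.114244 + 0.002116 = 0.713889.
  gamma(0) = 2 * (1 + 0.713889) = 2 * 1.713889 = 3.427778, which rounds to 3.4278.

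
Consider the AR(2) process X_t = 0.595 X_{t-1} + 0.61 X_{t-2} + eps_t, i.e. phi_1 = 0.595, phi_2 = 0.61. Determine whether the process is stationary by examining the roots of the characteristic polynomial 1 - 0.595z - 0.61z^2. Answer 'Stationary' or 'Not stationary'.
\text{Not stationary}

The AR(p) characteristic polynomial is P(z) = 1 - 0.595z - 0.61z^2.
Stationarity requires all roots to lie outside the unit circle, i.e. |z| > 1 for every root.
Set 1 + (-0.595) z + (-0.61) z^2 = 0, i.e. a z^2 + b z + c = 0 with a = -0.61, b = -0.595, c = 1.
Discriminant D = b^2 - 4ac = (-0.595)^2 - 4*(-0.61)*1 = 0.354025 - (-2.44) = 2.794025.
D >= 0, so the roots are real: z = (-b +/- sqrt(D)) / (2a) = (0.595 +/- 1.671534) / (-1.22).
  z_1 = (0.595 + 1.671534) / (-1.22) = -1.8578,   |z_1| = 1.8578.
  z_2 = (0.595 - 1.671534) / (-1.22) = 0.8824,   |z_2| = 0.8824.
Moduli of all roots: 1.8578, 0.8824.
All moduli strictly greater than 1? No.
Verdict: Not stationary.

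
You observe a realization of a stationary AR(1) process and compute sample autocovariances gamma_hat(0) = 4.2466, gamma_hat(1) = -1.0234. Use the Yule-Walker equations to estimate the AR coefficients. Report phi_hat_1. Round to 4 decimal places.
\hat\phi_{1} = -0.2410

The Yule-Walker equations for an AR(p) process read, in matrix form,
  Gamma_p phi = r_p,   with   (Gamma_p)_{ij} = gamma(|i - j|),
                       (r_p)_i = gamma(i),   i,j = 1..p.
Substitute the sample gammas (Toeplitz matrix and right-hand side of size 1):
  Gamma_p = [[4.2466]]
  r_p     = [-1.0234]
With p = 1 this is the single equation gamma(0) phi_1 = gamma(1):
  phi_hat_1 = gamma(1) / gamma(0) = -1.0234 / 4.2466 = -0.2410.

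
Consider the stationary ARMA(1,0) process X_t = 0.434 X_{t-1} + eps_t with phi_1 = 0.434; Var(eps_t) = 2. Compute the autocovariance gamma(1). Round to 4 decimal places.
\gamma(1) = 1.0694

Multiply the model equation by X_{t-k} and take expectations. With theta_0 = psi_0 = 1 and psi_j the MA(infinity) weights, this gives
  gamma(k) - sum_i phi_i gamma(k-i) = c_k,
  c_k = sigma^2 * sum_{j=k..q} theta_j psi_{j-k}   (c_k = 0 for k > q),
using gamma(-m) = gamma(m).
Pure AR (q = 0): c_0 = sigma^2 = 2, c_k = 0 for k >= 1.
Equations for k = 0 and k = 1 (AR order 1):
  gamma(0) = phi_1 gamma(1) + c_0
  gamma(1) = phi_1 gamma(0) + c_1
Substituting the second into the first: gamma(0) (1 - phi_1^2) = c_0 + phi_1 c_1, so
  gamma(0) = c_0 / (1 - phi_1^2) = 2 / (1 - (0.434)^2) = 2 / 0.811644 = 2.464135.
  gamma(1) = phi_1 gamma(0) = (0.434)(2.464135) = 1.069434.
Therefore gamma(1) = 1.0694 (to 4 decimal places).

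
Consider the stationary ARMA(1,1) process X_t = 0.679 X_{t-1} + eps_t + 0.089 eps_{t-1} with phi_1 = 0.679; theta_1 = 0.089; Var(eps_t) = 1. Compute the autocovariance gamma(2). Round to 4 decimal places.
\gamma(2) = 1.0260

Multiply the model equation by X_{t-k} and take expectations. With theta_0 = psi_0 = 1 and psi_j the MA(infinity) weights, this gives
  gamma(k) - sum_i phi_i gamma(k-i) = c_k,
  c_k = sigma^2 * sum_{j=k..q} theta_j psi_{j-k}   (c_k = 0 for k > q),
using gamma(-m) = gamma(m).
psi-weights needed (psi_j = theta_j + sum_i phi_i psi_{j-i}):
  psi_1 = theta_1 + phi_1 = 0.089 + (0.679) = 0.768
Right-hand sides:
  c_0 = sigma^2 (1 + theta_1 psi_1) = 1 * (1 + (0.089)(0.768)) = 1 * 1.068352 = 1.068352
  c_1 = sigma^2 theta_1 = 1 * (0.089) = 0.089
  c_2 = 0
Equations for k = 0 and k = 1 (AR order 1):
  gamma(0) = phi_1 gamma(1) + c_0
  gamma(1) = phi_1 gamma(0) + c_1
Substituting the second into the first: gamma(0) (1 - phi_1^2) = c_0 + phi_1 c_1, so
  gamma(0) = (c_0 + phi_1 c_1) / (1 - phi_1^2) = (1.068352 + (0.679)(0.089)) / (1 - (0.679)^2) = 1.128783 / 0.538959 = 2.094376.
  gamma(1) = phi_1 gamma(0) + c_1 = (0.679)(2.094376) + (0.089) = 1.511082.
For k = 2 (> q): gamma(2) = phi_1 gamma(1) = (0.679)(1.511082) = 1.026024.
Therefore gamma(2) = 1.0260 (to 4 decimal places).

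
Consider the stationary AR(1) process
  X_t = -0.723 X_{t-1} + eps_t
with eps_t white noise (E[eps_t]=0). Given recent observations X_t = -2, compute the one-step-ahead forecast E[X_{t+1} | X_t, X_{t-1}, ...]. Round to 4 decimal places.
E[X_{t+1} \mid \mathcal F_t] = 1.4460

For an AR(p) model X_t = c + sum_i phi_i X_{t-i} + eps_t, the
one-step-ahead conditional mean is
  E[X_{t+1} | X_t, ...] = c + sum_i phi_i X_{t+1-i}.
Substitute known values:
  E[X_{t+1} | ...] = (-0.723) * (-2)
                   = 1.4460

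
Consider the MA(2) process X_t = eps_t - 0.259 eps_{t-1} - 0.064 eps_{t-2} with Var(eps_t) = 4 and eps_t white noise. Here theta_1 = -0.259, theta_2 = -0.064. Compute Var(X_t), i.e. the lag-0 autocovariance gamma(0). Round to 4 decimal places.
\gamma(0) = 4.2847

For an MA(q) process X_t = eps_t + sum_i theta_i eps_{t-i} with
Var(eps_t) = sigma^2, the variance is
  gamma(0) = sigma^2 * (1 + sum_i theta_i^2).
  sum_i theta_i^2 = (-0.259)^2 + (-0.064)^2 = 0.067081 + 0.004096 = 0.071177.
  gamma(0) = 4 * (1 + 0.071177) = 4 * 1.071177 = 4.284708, which rounds to 4.2847.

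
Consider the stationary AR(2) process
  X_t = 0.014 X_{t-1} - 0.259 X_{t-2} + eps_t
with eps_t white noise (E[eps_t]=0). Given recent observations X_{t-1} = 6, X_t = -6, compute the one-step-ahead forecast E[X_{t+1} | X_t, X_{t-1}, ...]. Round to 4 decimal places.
E[X_{t+1} \mid \mathcal F_t] = -1.6380

For an AR(p) model X_t = c + sum_i phi_i X_{t-i} + eps_t, the
one-step-ahead conditional mean is
  E[X_{t+1} | X_t, ...] = c + sum_i phi_i X_{t+1-i}.
Substitute known values:
  E[X_{t+1} | ...] = (0.014) * (-6) + (-0.259) * (6)
                   = -1.6380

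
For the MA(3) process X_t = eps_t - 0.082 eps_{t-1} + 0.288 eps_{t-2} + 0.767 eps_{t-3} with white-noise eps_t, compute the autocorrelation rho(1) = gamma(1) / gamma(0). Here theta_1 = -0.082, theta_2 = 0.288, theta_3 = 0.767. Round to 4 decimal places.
\rho(1) = 0.0687

For an MA(q) process with theta_0 = 1, the autocovariance is
  gamma(k) = sigma^2 * sum_{i=0..q-k} theta_i * theta_{i+k},
and rho(k) = gamma(k) / gamma(0). Sigma^2 cancels.
  numerator   = (1)*(-0.082) + (-0.082)*(0.288) + (0.288)*(0.767) = 0.11528.
  denominator = (1)^2 + (-0.082)^2 + (0.288)^2 + (0.767)^2 = 1.677957.
  rho(1) = 0.11528 / 1.677957 = 0.0687.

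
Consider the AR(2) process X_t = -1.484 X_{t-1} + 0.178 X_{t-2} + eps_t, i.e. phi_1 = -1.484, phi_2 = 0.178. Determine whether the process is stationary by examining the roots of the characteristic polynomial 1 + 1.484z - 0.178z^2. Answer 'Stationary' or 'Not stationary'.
\text{Not stationary}

The AR(p) characteristic polynomial is P(z) = 1 + 1.484z - 0.178z^2.
Stationarity requires all roots to lie outside the unit circle, i.e. |z| > 1 for every root.
Set 1 + (1.484) z + (-0.178) z^2 = 0, i.e. a z^2 + b z + c = 0 with a = -0.178, b = 1.484, c = 1.
Discriminant D = b^2 - 4ac = (1.484)^2 - 4*(-0.178)*1 = 2.202256 - (-0.712) = 2.914256.
D >= 0, so the roots are real: z = (-b +/- sqrt(D)) / (2a) = (-1.484 +/- 1.707119) / (-0.356).
  z_1 = (-1.484 + 1.707119) / (-0.356) = -0.6267,   |z_1| = 0.6267.
  z_2 = (-1.484 - 1.707119) / (-0.356) = 8.9638,   |z_2| = 8.9638.
Moduli of all roots: 0.6267, 8.9638.
All moduli strictly greater than 1? No.
Verdict: Not stationary.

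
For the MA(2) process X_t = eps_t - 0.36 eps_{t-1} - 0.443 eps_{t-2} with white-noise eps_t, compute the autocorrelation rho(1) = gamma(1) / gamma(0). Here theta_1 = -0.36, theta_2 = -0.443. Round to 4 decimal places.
\rho(1) = -0.1512

For an MA(q) process with theta_0 = 1, the autocovariance is
  gamma(k) = sigma^2 * sum_{i=0..q-k} theta_i * theta_{i+k},
and rho(k) = gamma(k) / gamma(0). Sigma^2 cancels.
  numerator   = (1)*(-0.36) + (-0.36)*(-0.443) = -0.20052.
  denominator = (1)^2 + (-0.36)^2 + (-0.443)^2 = 1.325849.
  rho(1) = -0.20052 / 1.325849 = -0.1512.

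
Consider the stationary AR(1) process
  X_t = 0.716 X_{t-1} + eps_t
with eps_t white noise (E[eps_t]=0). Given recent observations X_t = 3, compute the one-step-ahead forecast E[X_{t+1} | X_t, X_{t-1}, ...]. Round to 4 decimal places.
E[X_{t+1} \mid \mathcal F_t] = 2.1480

For an AR(p) model X_t = c + sum_i phi_i X_{t-i} + eps_t, the
one-step-ahead conditional mean is
  E[X_{t+1} | X_t, ...] = c + sum_i phi_i X_{t+1-i}.
Substitute known values:
  E[X_{t+1} | ...] = (0.716) * (3)
                   = 2.1480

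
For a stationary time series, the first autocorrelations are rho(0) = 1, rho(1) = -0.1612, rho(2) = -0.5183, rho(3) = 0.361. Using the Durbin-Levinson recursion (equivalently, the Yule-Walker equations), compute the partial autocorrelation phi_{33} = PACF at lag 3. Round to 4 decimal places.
\phi_{33} = 0.2100

The PACF at lag k is phi_{kk}, the last component of the solution
to the Yule-Walker system G_k phi = r_k where
  (G_k)_{ij} = rho(|i - j|), (r_k)_i = rho(i), i,j = 1..k.
Equivalently, Durbin-Levinson gives phi_{kk} iteratively:
  phi_{11} = rho(1)
  phi_{kk} = [rho(k) - sum_{j=1..k-1} phi_{k-1,j} rho(k-j)]
            / [1 - sum_{j=1..k-1} phi_{k-1,j} rho(j)],
  phi_{k,j} = phi_{k-1,j} - phi_{kk} phi_{k-1,k-j},  j = 1..k-1.
Step k = 1:
  phi_11 = rho(1) = -0.1612.
Step k = 2:
  phi_22 = [rho(2) - phi_11 rho(1)] / [1 - phi_11 rho(1)] = [-0.5183 - (-0.1612)(-0.1612)] / [1 - (-0.1612)(-0.1612)]
         = -0.54428544 / 0.97401456 = -0.558806.
  Update: phi_21 = phi_11 - phi_22 phi_11 = -0.1612 - (-0.558806)(-0.1612) = -0.25128.
Step k = 3:
  phi_33 = [rho(3) - phi_21 rho(2) - phi_22 rho(1)] / [1 - phi_21 rho(1) - phi_22 rho(2)]
    numerator   = 0.361 - (-0.25128)(-0.5183) - (-0.558806)(-0.1612) = 0.14068223
    denominator = 1 - (-0.25128)(-0.1612) - (-0.558806)(-0.5183) = 0.66986445
  phi_33 = 0.14068223 / 0.66986445 = 0.21.
Therefore phi_{33} = 0.2100.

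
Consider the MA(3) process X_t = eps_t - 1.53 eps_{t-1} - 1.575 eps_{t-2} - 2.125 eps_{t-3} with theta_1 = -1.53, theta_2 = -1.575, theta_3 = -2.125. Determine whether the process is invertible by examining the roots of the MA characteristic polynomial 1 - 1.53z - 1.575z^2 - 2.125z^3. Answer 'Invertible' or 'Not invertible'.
\text{Not invertible}

The MA(q) characteristic polynomial is P(z) = 1 - 1.53z - 1.575z^2 - 2.125z^3.
Invertibility requires all roots to lie outside the unit circle, i.e. |z| > 1 for every root.
Degree 3: look for a simple real root z0 first, then factor out (1 - z/z0) and solve the remaining quadratic.
Testing z0 = 0.4: P(0.4) = 1 + (-1.53)(0.4) + (-1.575)(0.4)^2 + (-2.125)(0.4)^3
  = 1 + (-0.612) + (-0.252) + (-0.136) = 0.  So z_0 = 0.4 is a root, |z_0| = 0.4.
Divide out the factor (1 - 2.5 z) = (1 - z/z0) (since 1/z0 = 2.5):
  P(z) = (1 - 2.5 z)(1 + (0.97) z + (0.85) z^2)
  [check: z-coef 0.97 - (2.5) = -1.53; z^2-coef 0.85 - (2.5)(0.97) = -1.575; z^3-coef -(2.5)(0.85) = -2.125.]
Remaining roots from the quadratic factor 1 + (0.97) z + (0.85) z^2:
  Set 1 + (0.97) z + (0.85) z^2 = 0, i.e. a z^2 + b z + c = 0 with a = 0.85, b = 0.97, c = 1.
  Discriminant D = b^2 - 4ac = (0.97)^2 - 4*(0.85)*1 = 0.9409 - (3.4) = -2.4591.
  D < 0, so the roots are the complex-conjugate pair z = (-b +/- i sqrt(-D)) / (2a) = -0.5706 +/- 0.9224i.
  For a conjugate pair |z|^2 = z * conj(z) = (product of roots) = c/a = 1/(0.85) = 1.176471, so |z| = sqrt(1.176471) = 1.0847 for both roots.
Moduli of all roots: 0.4000, 1.0847, 1.0847.
All moduli strictly greater than 1? No.
Verdict: Not invertible.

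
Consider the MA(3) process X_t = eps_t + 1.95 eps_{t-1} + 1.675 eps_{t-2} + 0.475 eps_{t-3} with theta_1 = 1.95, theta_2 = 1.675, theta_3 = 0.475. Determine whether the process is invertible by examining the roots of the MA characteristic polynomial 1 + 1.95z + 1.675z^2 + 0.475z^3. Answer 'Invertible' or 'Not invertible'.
\text{Invertible}

The MA(q) characteristic polynomial is P(z) = 1 + 1.95z + 1.675z^2 + 0.475z^3.
Invertibility requires all roots to lie outside the unit circle, i.e. |z| > 1 for every root.
Degree 3: look for a simple real root z0 first, then factor out (1 - z/z0) and solve the remaining quadratic.
Testing z0 = -2: P(-2) = 1 + (1.95)(-2) + (1.675)(-2)^2 + (0.475)(-2)^3
  = 1 + (-3.9) + (6.7) + (-3.8) = 0.  So z_0 = -2 is a root, |z_0| = 2.
Divide out the factor (1 + 0.5 z) = (1 - z/z0) (since 1/z0 = -0.5):
  P(z) = (1 + 0.5 z)(1 + (1.45) z + (0.95) z^2)
  [check: z-coef 1.45 - (-0.5) = 1.95; z^2-coef 0.95 - (-0.5)(1.45) = 1.675; z^3-coef -(-0.5)(0.95) = 0.475.]
Remaining roots from the quadratic factor 1 + (1.45) z + (0.95) z^2:
  Set 1 + (1.45) z + (0.95) z^2 = 0, i.e. a z^2 + b z + c = 0 with a = 0.95, b = 1.45, c = 1.
  Discriminant D = b^2 - 4ac = (1.45)^2 - 4*(0.95)*1 = 2.1025 - (3.8) = -1.6975.
  D < 0, so the roots are the complex-conjugate pair z = (-b +/- i sqrt(-D)) / (2a) = -0.7632 +/- 0.6857i.
  For a conjugate pair |z|^2 = z * conj(z) = (product of roots) = c/a = 1/(0.95) = 1.052632, so |z| = sqrt(1.052632) = 1.026 for both roots.
Moduli of all roots: 2.0000, 1.0260, 1.0260.
All moduli strictly greater than 1? Yes.
Verdict: Invertible.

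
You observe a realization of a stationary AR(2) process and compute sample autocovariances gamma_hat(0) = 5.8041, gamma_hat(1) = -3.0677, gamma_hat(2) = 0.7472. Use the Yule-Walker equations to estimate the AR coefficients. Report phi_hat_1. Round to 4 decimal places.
\hat\phi_{1} = -0.6390

The Yule-Walker equations for an AR(p) process read, in matrix form,
  Gamma_p phi = r_p,   with   (Gamma_p)_{ij} = gamma(|i - j|),
                       (r_p)_i = gamma(i),   i,j = 1..p.
Substitute the sample gammas (Toeplitz matrix and right-hand side of size 2):
  Gamma_p = [[5.8041, -3.0677], [-3.0677, 5.8041]]
  r_p     = [-3.0677, 0.7472]
Written out:
  5.8041 phi_1 - 3.0677 phi_2 = -3.0677
  -3.0677 phi_1 + 5.8041 phi_2 = 0.7472
Solve by Cramer's rule:
  det = gamma(0)^2 - gamma(1)^2 = (5.8041)^2 - (-3.0677)^2 = 33.68757681 - 9.41078329 = 24.27679352
  phi_hat_1 = [gamma(1) gamma(0) - gamma(1) gamma(2)] / det = [(-3.0677)(5.8041) - (-3.0677)(0.7472)] / 24.27679352 = -15.51305213 / 24.27679352 = -0.639
  phi_hat_2 = [gamma(0) gamma(2) - gamma(1)^2] / det = [(5.8041)(0.7472) - (-3.0677)^2] / 24.27679352 = -5.07395977 / 24.27679352 = -0.209
So phi_hat = [-0.6390, -0.2090].
Therefore phi_hat_1 = -0.6390.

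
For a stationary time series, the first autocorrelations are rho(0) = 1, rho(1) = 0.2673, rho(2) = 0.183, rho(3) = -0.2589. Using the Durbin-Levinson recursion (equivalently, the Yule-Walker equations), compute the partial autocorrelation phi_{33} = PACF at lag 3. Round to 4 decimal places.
\phi_{33} = -0.3650

The PACF at lag k is phi_{kk}, the last component of the solution
to the Yule-Walker system G_k phi = r_k where
  (G_k)_{ij} = rho(|i - j|), (r_k)_i = rho(i), i,j = 1..k.
Equivalently, Durbin-Levinson gives phi_{kk} iteratively:
  phi_{11} = rho(1)
  phi_{kk} = [rho(k) - sum_{j=1..k-1} phi_{k-1,j} rho(k-j)]
            / [1 - sum_{j=1..k-1} phi_{k-1,j} rho(j)],
  phi_{k,j} = phi_{k-1,j} - phi_{kk} phi_{k-1,k-j},  j = 1..k-1.
Step k = 1:
  phi_11 = rho(1) = 0.2673.
Step k = 2:
  phi_22 = [rho(2) - phi_11 rho(1)] / [1 - phi_11 rho(1)] = [0.183 - (0.2673)(0.2673)] / [1 - (0.2673)(0.2673)]
         = 0.11155071 / 0.92855071 = 0.120134.
  Update: phi_21 = phi_11 - phi_22 phi_11 = 0.2673 - (0.120134)(0.2673) = 0.235188.
Step k = 3:
  phi_33 = [rho(3) - phi_21 rho(2) - phi_22 rho(1)] / [1 - phi_21 rho(1) - phi_22 rho(2)]
    numerator   = -0.2589 - (0.235188)(0.183) - (0.120134)(0.2673) = -0.3340513
    denominator = 1 - (0.235188)(0.2673) - (0.120134)(0.183) = 0.91514965
  phi_33 = -0.3340513 / 0.91514965 = -0.365.
Therefore phi_{33} = -0.3650.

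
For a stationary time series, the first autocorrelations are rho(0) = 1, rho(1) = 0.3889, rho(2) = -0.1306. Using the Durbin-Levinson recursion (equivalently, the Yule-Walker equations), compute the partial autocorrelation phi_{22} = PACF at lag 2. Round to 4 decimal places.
\phi_{22} = -0.3321

The PACF at lag k is phi_{kk}, the last component of the solution
to the Yule-Walker system G_k phi = r_k where
  (G_k)_{ij} = rho(|i - j|), (r_k)_i = rho(i), i,j = 1..k.
Equivalently, Durbin-Levinson gives phi_{kk} iteratively:
  phi_{11} = rho(1)
  phi_{kk} = [rho(k) - sum_{j=1..k-1} phi_{k-1,j} rho(k-j)]
            / [1 - sum_{j=1..k-1} phi_{k-1,j} rho(j)],
  phi_{k,j} = phi_{k-1,j} - phi_{kk} phi_{k-1,k-j},  j = 1..k-1.
Step k = 1:
  phi_11 = rho(1) = 0.3889.
Step k = 2:
  phi_22 = [rho(2) - phi_11 rho(1)] / [1 - phi_11 rho(1)] = [-0.1306 - (0.3889)(0.3889)] / [1 - (0.3889)(0.3889)]
         = -0.28184321 / 0.84875679 = -0.3321.
Therefore phi_{22} = -0.3321.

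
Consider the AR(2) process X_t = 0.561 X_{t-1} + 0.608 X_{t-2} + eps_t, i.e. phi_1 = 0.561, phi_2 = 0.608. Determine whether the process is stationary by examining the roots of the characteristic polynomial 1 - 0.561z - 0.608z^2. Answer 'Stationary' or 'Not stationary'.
\text{Not stationary}

The AR(p) characteristic polynomial is P(z) = 1 - 0.561z - 0.608z^2.
Stationarity requires all roots to lie outside the unit circle, i.e. |z| > 1 for every root.
Set 1 + (-0.561) z + (-0.608) z^2 = 0, i.e. a z^2 + b z + c = 0 with a = -0.608, b = -0.561, c = 1.
Discriminant D = b^2 - 4ac = (-0.561)^2 - 4*(-0.608)*1 = 0.314721 - (-2.432) = 2.746721.
D >= 0, so the roots are real: z = (-b +/- sqrt(D)) / (2a) = (0.561 +/- 1.657323) / (-1.216).
  z_1 = (0.561 + 1.657323) / (-1.216) = -1.8243,   |z_1| = 1.8243.
  z_2 = (0.561 - 1.657323) / (-1.216) = 0.9016,   |z_2| = 0.9016.
Moduli of all roots: 1.8243, 0.9016.
All moduli strictly greater than 1? No.
Verdict: Not stationary.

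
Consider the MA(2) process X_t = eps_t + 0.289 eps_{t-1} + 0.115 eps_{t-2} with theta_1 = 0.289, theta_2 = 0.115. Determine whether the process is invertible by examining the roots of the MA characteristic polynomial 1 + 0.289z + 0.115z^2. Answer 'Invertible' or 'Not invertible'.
\text{Invertible}

The MA(q) characteristic polynomial is P(z) = 1 + 0.289z + 0.115z^2.
Invertibility requires all roots to lie outside the unit circle, i.e. |z| > 1 for every root.
Set 1 + (0.289) z + (0.115) z^2 = 0, i.e. a z^2 + b z + c = 0 with a = 0.115, b = 0.289, c = 1.
Discriminant D = b^2 - 4ac = (0.289)^2 - 4*(0.115)*1 = 0.083521 - (0.46) = -0.376479.
D < 0, so the roots are the complex-conjugate pair z = (-b +/- i sqrt(-D)) / (2a) = -1.2565 +/- 2.6677i.
For a conjugate pair |z|^2 = z * conj(z) = (product of roots) = c/a = 1/(0.115) = 8.695652, so |z| = sqrt(8.695652) = 2.9488 for both roots.
Moduli of all roots: 2.9488, 2.9488.
All moduli strictly greater than 1? Yes.
Verdict: Invertible.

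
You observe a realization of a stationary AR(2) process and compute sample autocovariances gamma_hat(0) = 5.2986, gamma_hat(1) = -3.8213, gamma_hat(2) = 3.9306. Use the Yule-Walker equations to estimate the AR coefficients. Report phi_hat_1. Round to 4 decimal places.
\hat\phi_{1} = -0.3880

The Yule-Walker equations for an AR(p) process read, in matrix form,
  Gamma_p phi = r_p,   with   (Gamma_p)_{ij} = gamma(|i - j|),
                       (r_p)_i = gamma(i),   i,j = 1..p.
Substitute the sample gammas (Toeplitz matrix and right-hand side of size 2):
  Gamma_p = [[5.2986, -3.8213], [-3.8213, 5.2986]]
  r_p     = [-3.8213, 3.9306]
Written out:
  5.2986 phi_1 - 3.8213 phi_2 = -3.8213
  -3.8213 phi_1 + 5.2986 phi_2 = 3.9306
Solve by Cramer's rule:
  det = gamma(0)^2 - gamma(1)^2 = (5.2986)^2 - (-3.8213)^2 = 28.07516196 - 14.60233369 = 13.47282827
  phi_hat_1 = [gamma(1) gamma(0) - gamma(1) gamma(2)] / det = [(-3.8213)(5.2986) - (-3.8213)(3.9306)] / 13.47282827 = -5.2275384 / 13.47282827 = -0.388
  phi_hat_2 = [gamma(0) gamma(2) - gamma(1)^2] / det = [(5.2986)(3.9306) - (-3.8213)^2] / 13.47282827 = 6.22434347 / 13.47282827 = 0.462
So phi_hat = [-0.3880, 0.4620].
Therefore phi_hat_1 = -0.3880.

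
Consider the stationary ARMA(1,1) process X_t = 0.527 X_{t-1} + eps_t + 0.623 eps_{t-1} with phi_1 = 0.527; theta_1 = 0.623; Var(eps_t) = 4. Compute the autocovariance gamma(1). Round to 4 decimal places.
\gamma(1) = 8.4598

Multiply the model equation by X_{t-k} and take expectations. With theta_0 = psi_0 = 1 and psi_j the MA(infinity) weights, this gives
  gamma(k) - sum_i phi_i gamma(k-i) = c_k,
  c_k = sigma^2 * sum_{j=k..q} theta_j psi_{j-k}   (c_k = 0 for k > q),
using gamma(-m) = gamma(m).
psi-weights needed (psi_j = theta_j + sum_i phi_i psi_{j-i}):
  psi_1 = theta_1 + phi_1 = 0.623 + (0.527) = 1.15
Right-hand sides:
  c_0 = sigma^2 (1 + theta_1 psi_1) = 4 * (1 + (0.623)(1.15)) = 4 * 1.71645 = 6.8658
  c_1 = sigma^2 theta_1 = 4 * (0.623) = 2.492
  c_2 = 0
Equations for k = 0 and k = 1 (AR order 1):
  gamma(0) = phi_1 gamma(1) + c_0
  gamma(1) = phi_1 gamma(0) + c_1
Substituting the second into the first: gamma(0) (1 - phi_1^2) = c_0 + phi_1 c_1, so
  gamma(0) = (c_0 + phi_1 c_1) / (1 - phi_1^2) = (6.8658 + (0.527)(2.492)) / (1 - (0.527)^2) = 8.179084 / 0.722271 = 11.324121.
  gamma(1) = phi_1 gamma(0) + c_1 = (0.527)(11.324121) + (2.492) = 8.459812.
Therefore gamma(1) = 8.4598 (to 4 decimal places).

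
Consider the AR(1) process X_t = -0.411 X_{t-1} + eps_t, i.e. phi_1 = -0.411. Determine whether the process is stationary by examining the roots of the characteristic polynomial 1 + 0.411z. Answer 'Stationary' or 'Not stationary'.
\text{Stationary}

The AR(p) characteristic polynomial is P(z) = 1 + 0.411z.
Stationarity requires all roots to lie outside the unit circle, i.e. |z| > 1 for every root.
This is linear in z: 1 + (0.411) z = 0  =>  z = -1/(0.411) = -2.43309,  |z| = 2.43309.
Moduli of all roots: 2.4331.
All moduli strictly greater than 1? Yes.
Verdict: Stationary.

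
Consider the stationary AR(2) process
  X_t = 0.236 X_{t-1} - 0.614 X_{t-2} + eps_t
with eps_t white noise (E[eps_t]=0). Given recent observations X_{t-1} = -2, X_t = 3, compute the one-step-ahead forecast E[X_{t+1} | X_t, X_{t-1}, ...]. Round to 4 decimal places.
E[X_{t+1} \mid \mathcal F_t] = 1.9360

For an AR(p) model X_t = c + sum_i phi_i X_{t-i} + eps_t, the
one-step-ahead conditional mean is
  E[X_{t+1} | X_t, ...] = c + sum_i phi_i X_{t+1-i}.
Substitute known values:
  E[X_{t+1} | ...] = (0.236) * (3) + (-0.614) * (-2)
                   = 1.9360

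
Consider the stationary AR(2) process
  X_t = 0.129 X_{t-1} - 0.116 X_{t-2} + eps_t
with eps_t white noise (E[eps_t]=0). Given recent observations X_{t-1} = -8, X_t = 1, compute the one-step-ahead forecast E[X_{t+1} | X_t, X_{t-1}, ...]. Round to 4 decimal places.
E[X_{t+1} \mid \mathcal F_t] = 1.0570

For an AR(p) model X_t = c + sum_i phi_i X_{t-i} + eps_t, the
one-step-ahead conditional mean is
  E[X_{t+1} | X_t, ...] = c + sum_i phi_i X_{t+1-i}.
Substitute known values:
  E[X_{t+1} | ...] = (0.129) * (1) + (-0.116) * (-8)
                   = 1.0570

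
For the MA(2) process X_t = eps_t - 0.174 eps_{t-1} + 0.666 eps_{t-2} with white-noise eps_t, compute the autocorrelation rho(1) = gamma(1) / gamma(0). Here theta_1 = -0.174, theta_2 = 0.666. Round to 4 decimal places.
\rho(1) = -0.1967

For an MA(q) process with theta_0 = 1, the autocovariance is
  gamma(k) = sigma^2 * sum_{i=0..q-k} theta_i * theta_{i+k},
and rho(k) = gamma(k) / gamma(0). Sigma^2 cancels.
  numerator   = (1)*(-0.174) + (-0.174)*(0.666) = -0.289884.
  denominator = (1)^2 + (-0.174)^2 + (0.666)^2 = 1.473832.
  rho(1) = -0.289884 / 1.473832 = -0.1967.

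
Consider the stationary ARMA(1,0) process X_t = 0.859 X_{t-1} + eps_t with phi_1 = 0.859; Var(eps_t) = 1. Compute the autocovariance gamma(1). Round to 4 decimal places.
\gamma(1) = 3.2771

Multiply the model equation by X_{t-k} and take expectations. With theta_0 = psi_0 = 1 and psi_j the MA(infinity) weights, this gives
  gamma(k) - sum_i phi_i gamma(k-i) = c_k,
  c_k = sigma^2 * sum_{j=k..q} theta_j psi_{j-k}   (c_k = 0 for k > q),
using gamma(-m) = gamma(m).
Pure AR (q = 0): c_0 = sigma^2 = 1, c_k = 0 for k >= 1.
Equations for k = 0 and k = 1 (AR order 1):
  gamma(0) = phi_1 gamma(1) + c_0
  gamma(1) = phi_1 gamma(0) + c_1
Substituting the second into the first: gamma(0) (1 - phi_1^2) = c_0 + phi_1 c_1, so
  gamma(0) = c_0 / (1 - phi_1^2) = 1 / (1 - (0.859)^2) = 1 / 0.262119 = 3.815061.
  gamma(1) = phi_1 gamma(0) = (0.859)(3.815061) = 3.277137.
Therefore gamma(1) = 3.2771 (to 4 decimal places).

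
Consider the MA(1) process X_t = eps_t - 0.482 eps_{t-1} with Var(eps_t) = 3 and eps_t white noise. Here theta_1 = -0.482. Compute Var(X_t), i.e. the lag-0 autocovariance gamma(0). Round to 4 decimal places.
\gamma(0) = 3.6970

For an MA(q) process X_t = eps_t + sum_i theta_i eps_{t-i} with
Var(eps_t) = sigma^2, the variance is
  gamma(0) = sigma^2 * (1 + sum_i theta_i^2).
  sum_i theta_i^2 = (-0.482)^2 = 0.232324.
  gamma(0) = 3 * (1 + 0.232324) = 3 * 1.232324 = 3.696972, which rounds to 3.6970.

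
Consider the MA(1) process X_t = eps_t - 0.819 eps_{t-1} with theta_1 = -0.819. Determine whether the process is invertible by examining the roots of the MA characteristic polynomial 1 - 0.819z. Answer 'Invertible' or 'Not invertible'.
\text{Invertible}

The MA(q) characteristic polynomial is P(z) = 1 - 0.819z.
Invertibility requires all roots to lie outside the unit circle, i.e. |z| > 1 for every root.
This is linear in z: 1 + (-0.819) z = 0  =>  z = -1/(-0.819) = 1.221001,  |z| = 1.221001.
Moduli of all roots: 1.2210.
All moduli strictly greater than 1? Yes.
Verdict: Invertible.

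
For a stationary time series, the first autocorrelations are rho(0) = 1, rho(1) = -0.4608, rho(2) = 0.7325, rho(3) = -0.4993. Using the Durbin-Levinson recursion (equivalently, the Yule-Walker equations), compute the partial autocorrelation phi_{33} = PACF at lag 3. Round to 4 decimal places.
\phi_{33} = -0.1809

The PACF at lag k is phi_{kk}, the last component of the solution
to the Yule-Walker system G_k phi = r_k where
  (G_k)_{ij} = rho(|i - j|), (r_k)_i = rho(i), i,j = 1..k.
Equivalently, Durbin-Levinson gives phi_{kk} iteratively:
  phi_{11} = rho(1)
  phi_{kk} = [rho(k) - sum_{j=1..k-1} phi_{k-1,j} rho(k-j)]
            / [1 - sum_{j=1..k-1} phi_{k-1,j} rho(j)],
  phi_{k,j} = phi_{k-1,j} - phi_{kk} phi_{k-1,k-j},  j = 1..k-1.
Step k = 1:
  phi_11 = rho(1) = -0.4608.
Step k = 2:
  phi_22 = [rho(2) - phi_11 rho(1)] / [1 - phi_11 rho(1)] = [0.7325 - (-0.4608)(-0.4608)] / [1 - (-0.4608)(-0.4608)]
         = 0.52016336 / 0.78766336 = 0.660388.
  Update: phi_21 = phi_11 - phi_22 phi_11 = -0.4608 - (0.660388)(-0.4608) = -0.156493.
Step k = 3:
  phi_33 = [rho(3) - phi_21 rho(2) - phi_22 rho(1)] / [1 - phi_21 rho(1) - phi_22 rho(2)]
    numerator   = -0.4993 - (-0.156493)(0.7325) - (0.660388)(-0.4608) = -0.08036194
    denominator = 1 - (-0.156493)(-0.4608) - (0.660388)(0.7325) = 0.44415377
  phi_33 = -0.08036194 / 0.44415377 = -0.1809.
Therefore phi_{33} = -0.1809.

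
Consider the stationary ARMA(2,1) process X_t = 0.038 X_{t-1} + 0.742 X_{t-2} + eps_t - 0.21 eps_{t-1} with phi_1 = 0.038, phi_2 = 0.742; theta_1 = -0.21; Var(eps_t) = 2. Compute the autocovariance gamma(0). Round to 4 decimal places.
\gamma(0) = 4.4679

Multiply the model equation by X_{t-k} and take expectations. With theta_0 = psi_0 = 1 and psi_j the MA(infinity) weights, this gives
  gamma(k) - sum_i phi_i gamma(k-i) = c_k,
  c_k = sigma^2 * sum_{j=k..q} theta_j psi_{j-k}   (c_k = 0 for k > q),
using gamma(-m) = gamma(m).
psi-weights needed (psi_j = theta_j + sum_i phi_i psi_{j-i}):
  psi_1 = theta_1 + phi_1 = -0.21 + (0.038) = -0.172
Right-hand sides:
  c_0 = sigma^2 (1 + theta_1 psi_1) = 2 * (1 + (-0.21)(-0.172)) = 2 * 1.03612 = 2.07224
  c_1 = sigma^2 theta_1 = 2 * (-0.21) = -0.42
  c_2 = 0
Equations for k = 0, 1, 2 (AR order 2, c_2 = 0):
  (E0) gamma(0) = phi_1 gamma(1) + phi_2 gamma(2) + c_0
  (E1) gamma(1) = phi_1 gamma(0) + phi_2 gamma(1) + c_1
  (E2) gamma(2) = phi_1 gamma(1) + phi_2 gamma(0)
From (E1): gamma(1) = A gamma(0) + B with
  A = phi_1 / (1 - phi_2) = 0.038 / 0.258 = 0.147287,   B = c_1 / (1 - phi_2) = -0.42 / 0.258 = -1.627907.
Insert (E2) into (E0): gamma(0) (1 - phi_2^2) = phi_1 (1 + phi_2) gamma(1) + c_0.
  phi_1 (1 + phi_2) = (0.038)(1.742) = 0.066196,   1 - phi_2^2 = 0.449436.
Replace gamma(1) by A gamma(0) + B and collect gamma(0):
  gamma(0) [0.449436 - (0.066196)(0.147287)] = (0.066196)(-1.627907) + 2.07224
  gamma(0) * 0.439686 = 1.964479
  gamma(0) = 1.964479 / 0.439686 = 4.467912.
Therefore gamma(0) = 4.4679 (to 4 decimal places).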